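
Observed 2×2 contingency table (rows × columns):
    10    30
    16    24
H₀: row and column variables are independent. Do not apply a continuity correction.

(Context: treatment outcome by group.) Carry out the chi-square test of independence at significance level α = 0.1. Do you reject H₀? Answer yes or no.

Row totals [40, 40], col totals [26, 54], n=80
χ² = (10−13.00)²/13.00 + (30−27.00)²/27.00 + (16−13.00)²/13.00 + (24−27.00)²/27.00 = 2.0513
df = 1
p-value (upper-tail) = 0.15208
At α=0.1: p ≥ α → fail to reject H₀

reject H₀: no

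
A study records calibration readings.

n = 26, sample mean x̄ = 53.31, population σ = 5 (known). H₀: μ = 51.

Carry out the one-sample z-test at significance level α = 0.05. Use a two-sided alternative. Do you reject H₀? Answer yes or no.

reject H₀: yes

SE = σ/√n = 5/√26 = 0.9806
z = (x̄−μ₀)/SE = (53.31−51)/0.9806 = 2.3557
p-value (two-sided) = 0.01849
At α=0.05: p < α → reject H₀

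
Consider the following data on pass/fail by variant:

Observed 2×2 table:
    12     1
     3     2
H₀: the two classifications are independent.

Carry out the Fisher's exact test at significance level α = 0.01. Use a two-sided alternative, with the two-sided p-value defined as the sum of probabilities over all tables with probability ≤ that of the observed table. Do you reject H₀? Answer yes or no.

Margins: r₁=13, r₂=5, c₁=15, c₂=3, n=18
p_obs = C(13,12)·C(5,3)/C(18,15); sum pmf over tables with pmf ≤ p_obs
p-value (two-sided) = 0.17157
At α=0.01: p ≥ α → fail to reject H₀

reject H₀: no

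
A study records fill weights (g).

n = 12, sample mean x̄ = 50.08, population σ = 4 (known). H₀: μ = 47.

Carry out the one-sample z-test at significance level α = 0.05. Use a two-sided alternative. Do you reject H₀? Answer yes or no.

SE = σ/√n = 4/√12 = 1.1547
z = (x̄−μ₀)/SE = (50.08−47)/1.1547 = 2.6674
p-value (two-sided) = 0.00765
At α=0.05: p < α → reject H₀

reject H₀: yes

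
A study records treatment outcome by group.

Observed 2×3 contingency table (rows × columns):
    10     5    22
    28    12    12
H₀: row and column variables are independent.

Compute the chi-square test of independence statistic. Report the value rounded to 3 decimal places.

Row totals [37, 52], col totals [38, 17, 34], n=89
χ² = (10−15.80)²/15.80 + (5−7.07)²/7.07 + (22−14.13)²/14.13 + (28−22.20)²/22.20 + (12−9.93)²/9.93 + (12−19.87)²/19.87 = 12.1674
df = 2

test statistic = 12.167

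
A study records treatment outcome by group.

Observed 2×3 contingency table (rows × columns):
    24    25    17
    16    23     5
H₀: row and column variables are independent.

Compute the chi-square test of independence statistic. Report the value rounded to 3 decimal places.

test statistic = 3.988

Row totals [66, 44], col totals [40, 48, 22], n=110
χ² = (24−24.00)²/24.00 + (25−28.80)²/28.80 + (17−13.20)²/13.20 + (16−16.00)²/16.00 + (23−19.20)²/19.20 + (5−8.80)²/8.80 = 3.9883
df = 2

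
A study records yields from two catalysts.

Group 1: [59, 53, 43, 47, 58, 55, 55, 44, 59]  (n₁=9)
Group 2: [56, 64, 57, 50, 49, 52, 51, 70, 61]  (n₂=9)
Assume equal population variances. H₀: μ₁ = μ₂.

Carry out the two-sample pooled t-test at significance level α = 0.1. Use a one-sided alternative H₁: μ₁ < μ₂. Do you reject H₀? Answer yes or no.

x̄₁=52.556, s₁=6.327, n₁=9
x̄₂=56.667, s₂=7.141, n₂=9
s_p² = [8·6.327² + 8·7.141²]/16 = 45.5139
SE = √(s_p²·(1/9+1/9)) = 3.1803
t = (52.556−56.667)/3.1803 = -1.2927
df = 16
p-value (one-sided, H₁ less) = 0.10724
At α=0.1: p ≥ α → fail to reject H₀

reject H₀: no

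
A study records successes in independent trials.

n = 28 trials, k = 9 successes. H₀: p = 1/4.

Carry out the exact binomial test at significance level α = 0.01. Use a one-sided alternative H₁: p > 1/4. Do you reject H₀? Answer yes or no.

reject H₀: no

Exact binomial: n=28, k=9, p₀=1/4=0.2500
P(X≥9) from Σ C(n,i)·p₀^i·(1−p₀)^(n−i)
p-value (one-sided, H₁ greater) = 0.24986
At α=0.01: p ≥ α → fail to reject H₀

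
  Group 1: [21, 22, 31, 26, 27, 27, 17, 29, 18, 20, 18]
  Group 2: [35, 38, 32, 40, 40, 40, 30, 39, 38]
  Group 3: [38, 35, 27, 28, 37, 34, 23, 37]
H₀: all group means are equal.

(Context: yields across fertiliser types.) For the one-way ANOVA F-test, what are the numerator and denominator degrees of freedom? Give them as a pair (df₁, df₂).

degrees of freedom = [2, 25]

k = 3 groups, N = 28 total
df = (k−1, N−k) = (3−1, 28−3) = (2, 25)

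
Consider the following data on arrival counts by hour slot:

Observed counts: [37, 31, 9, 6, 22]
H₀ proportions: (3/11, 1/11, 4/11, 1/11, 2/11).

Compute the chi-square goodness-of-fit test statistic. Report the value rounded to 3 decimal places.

test statistic = 74.728

n = 105; E_i = n·p_i = [28.64, 9.55, 38.18, 9.55, 19.09]
χ² = (37−28.64)²/28.64 + (31−9.55)²/9.55 + (9−38.18)²/38.18 + (6−9.55)²/9.55 + (22−19.09)²/19.09 = 74.7278
df = 4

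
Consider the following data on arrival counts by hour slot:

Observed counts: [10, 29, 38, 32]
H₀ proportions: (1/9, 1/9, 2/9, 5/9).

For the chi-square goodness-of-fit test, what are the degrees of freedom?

df = k − 1 = 4 − 1 = 3

degrees of freedom = 3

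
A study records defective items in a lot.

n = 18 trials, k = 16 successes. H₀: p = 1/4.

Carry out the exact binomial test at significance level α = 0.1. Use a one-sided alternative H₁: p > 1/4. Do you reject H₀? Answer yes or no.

Exact binomial: n=18, k=16, p₀=1/4=0.2500
P(X≥16) from Σ C(n,i)·p₀^i·(1−p₀)^(n−i)
p-value (one-sided, H₁ greater) = 0.00000
At α=0.1: p < α → reject H₀

reject H₀: yes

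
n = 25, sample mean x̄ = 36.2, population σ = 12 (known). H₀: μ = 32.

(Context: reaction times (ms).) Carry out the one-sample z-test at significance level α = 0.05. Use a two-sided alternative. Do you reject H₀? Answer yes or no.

reject H₀: no

SE = σ/√n = 12/√25 = 2.4000
z = (x̄−μ₀)/SE = (36.2−32)/2.4000 = 1.7500
p-value (two-sided) = 0.08012
At α=0.05: p ≥ α → fail to reject H₀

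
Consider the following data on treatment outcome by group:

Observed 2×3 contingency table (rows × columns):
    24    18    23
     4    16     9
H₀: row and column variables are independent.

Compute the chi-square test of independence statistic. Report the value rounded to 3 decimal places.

test statistic = 7.900

Row totals [65, 29], col totals [28, 34, 32], n=94
χ² = (24−19.36)²/19.36 + (18−23.51)²/23.51 + (23−22.13)²/22.13 + (4−8.64)²/8.64 + (16−10.49)²/10.49 + (9−9.87)²/9.87 = 7.8998
df = 2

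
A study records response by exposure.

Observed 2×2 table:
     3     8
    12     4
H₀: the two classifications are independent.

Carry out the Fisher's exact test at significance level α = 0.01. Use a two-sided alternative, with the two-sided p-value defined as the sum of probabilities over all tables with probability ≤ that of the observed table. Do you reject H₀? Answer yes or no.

Margins: r₁=11, r₂=16, c₁=15, c₂=12, n=27
p_obs = C(11,3)·C(16,12)/C(27,15); sum pmf over tables with pmf ≤ p_obs
p-value (two-sided) = 0.02199
At α=0.01: p ≥ α → fail to reject H₀

reject H₀: no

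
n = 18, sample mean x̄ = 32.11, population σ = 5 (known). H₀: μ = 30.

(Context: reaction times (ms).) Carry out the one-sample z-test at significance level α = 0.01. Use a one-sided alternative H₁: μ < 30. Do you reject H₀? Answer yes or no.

SE = σ/√n = 5/√18 = 1.1785
z = (x̄−μ₀)/SE = (32.11−30)/1.1785 = 1.7904
p-value (one-sided, H₁ less) = 0.96330
At α=0.01: p ≥ α → fail to reject H₀

reject H₀: no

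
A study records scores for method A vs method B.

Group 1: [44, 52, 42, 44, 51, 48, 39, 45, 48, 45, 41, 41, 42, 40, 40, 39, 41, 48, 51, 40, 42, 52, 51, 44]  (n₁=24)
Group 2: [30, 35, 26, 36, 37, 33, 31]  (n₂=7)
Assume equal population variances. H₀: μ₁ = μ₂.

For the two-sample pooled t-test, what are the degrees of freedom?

degrees of freedom = 29

df = n₁ + n₂ − 2 = 24 + 7 − 2 = 29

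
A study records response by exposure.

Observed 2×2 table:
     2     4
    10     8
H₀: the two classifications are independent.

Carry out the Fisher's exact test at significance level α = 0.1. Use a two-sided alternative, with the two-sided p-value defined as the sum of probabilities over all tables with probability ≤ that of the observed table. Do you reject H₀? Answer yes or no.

Margins: r₁=6, r₂=18, c₁=12, c₂=12, n=24
p_obs = C(6,2)·C(18,10)/C(24,12); sum pmf over tables with pmf ≤ p_obs
p-value (two-sided) = 0.64041
At α=0.1: p ≥ α → fail to reject H₀

reject H₀: no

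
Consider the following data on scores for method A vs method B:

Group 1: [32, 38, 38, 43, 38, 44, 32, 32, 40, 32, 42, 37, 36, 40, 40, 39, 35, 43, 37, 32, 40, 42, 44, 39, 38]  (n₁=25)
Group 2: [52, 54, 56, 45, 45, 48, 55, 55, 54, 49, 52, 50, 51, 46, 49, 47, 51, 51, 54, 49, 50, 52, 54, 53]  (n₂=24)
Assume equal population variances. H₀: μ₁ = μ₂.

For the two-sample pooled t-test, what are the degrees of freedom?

df = n₁ + n₂ − 2 = 25 + 24 − 2 = 47

degrees of freedom = 47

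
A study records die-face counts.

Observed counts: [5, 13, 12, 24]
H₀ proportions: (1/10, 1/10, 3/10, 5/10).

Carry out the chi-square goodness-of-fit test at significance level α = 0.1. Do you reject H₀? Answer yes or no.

n = 54; E_i = n·p_i = [5.40, 5.40, 16.20, 27.00]
χ² = (5−5.40)²/5.40 + (13−5.40)²/5.40 + (12−16.20)²/16.20 + (24−27.00)²/27.00 = 12.1481
df = 3
p-value (upper-tail) = 0.00689
At α=0.1: p < α → reject H₀

reject H₀: yes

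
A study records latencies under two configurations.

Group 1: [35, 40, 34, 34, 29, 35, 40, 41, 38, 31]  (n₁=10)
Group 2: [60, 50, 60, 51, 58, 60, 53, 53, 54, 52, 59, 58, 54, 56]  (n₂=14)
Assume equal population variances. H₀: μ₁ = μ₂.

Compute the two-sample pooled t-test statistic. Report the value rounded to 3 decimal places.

test statistic = -12.795

x̄₁=35.700, s₁=4.001, n₁=10
x̄₂=55.571, s₂=3.567, n₂=14
s_p² = [9·4.001² + 13·3.567²]/22 = 14.0695
SE = √(s_p²·(1/10+1/14)) = 1.5530
t = (35.700−55.571)/1.5530 = -12.7952
df = 22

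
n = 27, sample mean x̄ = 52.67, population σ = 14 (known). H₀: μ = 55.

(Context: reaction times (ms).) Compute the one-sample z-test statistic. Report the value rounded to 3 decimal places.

test statistic = -0.865

SE = σ/√n = 14/√27 = 2.6943
z = (x̄−μ₀)/SE = (52.67−55)/2.6943 = -0.8648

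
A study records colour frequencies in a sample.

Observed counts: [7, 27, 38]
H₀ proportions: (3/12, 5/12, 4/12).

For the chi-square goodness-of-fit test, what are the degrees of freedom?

degrees of freedom = 2

df = k − 1 = 3 − 1 = 2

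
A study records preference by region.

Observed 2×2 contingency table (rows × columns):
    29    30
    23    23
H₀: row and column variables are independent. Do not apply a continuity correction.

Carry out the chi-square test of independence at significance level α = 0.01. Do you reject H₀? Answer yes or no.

reject H₀: no

Row totals [59, 46], col totals [52, 53], n=105
χ² = (29−29.22)²/29.22 + (30−29.78)²/29.78 + (23−22.78)²/22.78 + (23−23.22)²/23.22 = 0.0074
df = 1
p-value (upper-tail) = 0.93133
At α=0.01: p ≥ α → fail to reject H₀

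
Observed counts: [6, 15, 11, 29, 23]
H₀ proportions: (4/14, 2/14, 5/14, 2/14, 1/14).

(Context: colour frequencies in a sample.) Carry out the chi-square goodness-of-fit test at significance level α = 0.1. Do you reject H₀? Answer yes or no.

reject H₀: yes

n = 84; E_i = n·p_i = [24.00, 12.00, 30.00, 12.00, 6.00]
χ² = (6−24.00)²/24.00 + (15−12.00)²/12.00 + (11−30.00)²/30.00 + (29−12.00)²/12.00 + (23−6.00)²/6.00 = 98.5333
df = 4
p-value (upper-tail) = 0.00000
At α=0.1: p < α → reject H₀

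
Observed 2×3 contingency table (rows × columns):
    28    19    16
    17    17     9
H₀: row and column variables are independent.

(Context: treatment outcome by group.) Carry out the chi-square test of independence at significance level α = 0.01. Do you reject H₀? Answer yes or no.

reject H₀: no

Row totals [63, 43], col totals [45, 36, 25], n=106
χ² = (28−26.75)²/26.75 + (19−21.40)²/21.40 + (16−14.86)²/14.86 + (17−18.25)²/18.25 + (17−14.60)²/14.60 + (9−10.14)²/10.14 = 1.0228
df = 2
p-value (upper-tail) = 0.59965
At α=0.01: p ≥ α → fail to reject H₀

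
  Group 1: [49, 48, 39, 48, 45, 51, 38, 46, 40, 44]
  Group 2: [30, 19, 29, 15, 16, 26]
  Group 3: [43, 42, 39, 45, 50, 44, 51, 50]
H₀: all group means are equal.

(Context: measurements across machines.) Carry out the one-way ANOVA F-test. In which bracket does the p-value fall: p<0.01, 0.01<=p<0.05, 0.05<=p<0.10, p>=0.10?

Group means [44.80, 22.50, 45.50], grand mean 39.458
SSB = Σnᵢ(x̄ᵢ−x̄)² = 2302.858; SSW = ΣΣ(x−x̄ᵢ)² = 537.100
MSB = 2302.858/2 = 1151.4292; MSW = 537.100/21 = 25.5762
F = MSB/MSW = 45.0196
df = (2, 21)
p-value (upper-tail) = 0.00000
→ bracket: p<0.01

p-value bracket: p<0.01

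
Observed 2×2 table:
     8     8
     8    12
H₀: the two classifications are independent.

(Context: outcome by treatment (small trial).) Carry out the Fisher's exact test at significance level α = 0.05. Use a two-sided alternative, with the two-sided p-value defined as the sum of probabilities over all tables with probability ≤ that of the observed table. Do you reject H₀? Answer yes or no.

Margins: r₁=16, r₂=20, c₁=16, c₂=20, n=36
p_obs = C(16,8)·C(20,8)/C(36,16); sum pmf over tables with pmf ≤ p_obs
p-value (two-sided) = 0.73707
At α=0.05: p ≥ α → fail to reject H₀

reject H₀: no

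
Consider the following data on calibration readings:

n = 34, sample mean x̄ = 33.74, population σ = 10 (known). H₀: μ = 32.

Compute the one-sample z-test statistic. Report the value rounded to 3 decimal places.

test statistic = 1.015

SE = σ/√n = 10/√34 = 1.7150
z = (x̄−μ₀)/SE = (33.74−32)/1.7150 = 1.0146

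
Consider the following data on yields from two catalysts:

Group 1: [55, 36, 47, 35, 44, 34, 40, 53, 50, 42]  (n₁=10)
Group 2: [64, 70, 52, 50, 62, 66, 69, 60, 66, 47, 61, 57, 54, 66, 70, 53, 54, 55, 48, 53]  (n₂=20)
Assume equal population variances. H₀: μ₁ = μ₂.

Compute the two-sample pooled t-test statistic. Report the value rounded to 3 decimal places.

test statistic = -5.250

x̄₁=43.600, s₁=7.531, n₁=10
x̄₂=58.850, s₂=7.485, n₂=20
s_p² = [9·7.531² + 19·7.485²]/28 = 56.2482
SE = √(s_p²·(1/10+1/20)) = 2.9047
t = (43.600−58.850)/2.9047 = -5.2501
df = 28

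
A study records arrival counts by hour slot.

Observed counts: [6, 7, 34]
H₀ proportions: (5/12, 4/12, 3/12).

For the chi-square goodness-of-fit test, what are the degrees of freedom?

df = k − 1 = 3 − 1 = 2

degrees of freedom = 2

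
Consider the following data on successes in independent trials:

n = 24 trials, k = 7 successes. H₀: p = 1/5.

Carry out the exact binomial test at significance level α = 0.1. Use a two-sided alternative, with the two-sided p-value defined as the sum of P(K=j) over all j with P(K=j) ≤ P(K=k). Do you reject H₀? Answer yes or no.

Exact binomial: n=24, k=7, p₀=1/5=0.2000
P(X=j) = C(n,j)·p₀^j·(1−p₀)^(n−j); p = Σ P(X=j) over j with P(X=j) ≤ P(X=7)
p-value (two-sided) = 0.30345
At α=0.1: p ≥ α → fail to reject H₀

reject H₀: no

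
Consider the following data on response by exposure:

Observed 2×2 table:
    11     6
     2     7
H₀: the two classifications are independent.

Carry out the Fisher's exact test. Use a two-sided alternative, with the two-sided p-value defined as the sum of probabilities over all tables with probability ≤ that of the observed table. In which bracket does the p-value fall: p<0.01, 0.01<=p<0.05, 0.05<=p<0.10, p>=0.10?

Margins: r₁=17, r₂=9, c₁=13, c₂=13, n=26
p_obs = C(17,11)·C(9,2)/C(26,13); sum pmf over tables with pmf ≤ p_obs
p-value (two-sided) = 0.09684
→ bracket: 0.05<=p<0.10

p-value bracket: 0.05<=p<0.10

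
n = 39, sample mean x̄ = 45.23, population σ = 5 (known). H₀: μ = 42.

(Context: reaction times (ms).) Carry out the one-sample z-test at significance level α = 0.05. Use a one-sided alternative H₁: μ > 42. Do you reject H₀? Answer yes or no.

reject H₀: yes

SE = σ/√n = 5/√39 = 0.8006
z = (x̄−μ₀)/SE = (45.23−42)/0.8006 = 4.0343
p-value (one-sided, H₁ greater) = 0.00003
At α=0.05: p < α → reject H₀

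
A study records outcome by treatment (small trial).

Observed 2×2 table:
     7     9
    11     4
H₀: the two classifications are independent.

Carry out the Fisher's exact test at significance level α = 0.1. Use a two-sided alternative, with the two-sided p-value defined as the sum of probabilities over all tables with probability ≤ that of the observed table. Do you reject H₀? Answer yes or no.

reject H₀: no

Margins: r₁=16, r₂=15, c₁=18, c₂=13, n=31
p_obs = C(16,7)·C(15,11)/C(31,18); sum pmf over tables with pmf ≤ p_obs
p-value (two-sided) = 0.14888
At α=0.1: p ≥ α → fail to reject H₀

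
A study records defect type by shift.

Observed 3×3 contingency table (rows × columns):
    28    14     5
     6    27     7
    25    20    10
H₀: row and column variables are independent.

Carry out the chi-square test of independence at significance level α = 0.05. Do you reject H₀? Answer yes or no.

reject H₀: yes

Row totals [47, 40, 55], col totals [59, 61, 22], n=142
χ² = (28−19.53)²/19.53 + (14−20.19)²/20.19 + (5−7.28)²/7.28 + (6−16.62)²/16.62 + (27−17.18)²/17.18 + (7−6.20)²/6.20 + (25−22.85)²/22.85 + (20−23.63)²/23.63 + (10−8.52)²/8.52 = 19.8017
df = 4
p-value (upper-tail) = 0.00055
At α=0.05: p < α → reject H₀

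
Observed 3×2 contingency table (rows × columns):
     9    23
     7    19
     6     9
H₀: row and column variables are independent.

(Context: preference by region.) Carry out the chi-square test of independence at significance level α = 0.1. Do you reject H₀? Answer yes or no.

Row totals [32, 26, 15], col totals [22, 51], n=73
χ² = (9−9.64)²/9.64 + (23−22.36)²/22.36 + (7−7.84)²/7.84 + (19−18.16)²/18.16 + (6−4.52)²/4.52 + (9−10.48)²/10.48 = 0.8821
df = 2
p-value (upper-tail) = 0.64335
At α=0.1: p ≥ α → fail to reject H₀

reject H₀: no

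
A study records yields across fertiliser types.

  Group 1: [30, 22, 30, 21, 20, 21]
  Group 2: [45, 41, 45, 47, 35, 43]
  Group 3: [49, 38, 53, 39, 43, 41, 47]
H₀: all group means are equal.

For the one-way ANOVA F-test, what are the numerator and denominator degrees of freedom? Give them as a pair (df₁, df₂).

degrees of freedom = [2, 16]

k = 3 groups, N = 19 total
df = (k−1, N−k) = (3−1, 19−3) = (2, 16)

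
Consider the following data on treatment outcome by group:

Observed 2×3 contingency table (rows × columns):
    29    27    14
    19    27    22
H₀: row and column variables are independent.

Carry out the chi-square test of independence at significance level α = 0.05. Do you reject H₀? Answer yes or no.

Row totals [70, 68], col totals [48, 54, 36], n=138
χ² = (29−24.35)²/24.35 + (27−27.39)²/27.39 + (14−18.26)²/18.26 + (19−23.65)²/23.65 + (27−26.61)²/26.61 + (22−17.74)²/17.74 = 3.8329
df = 2
p-value (upper-tail) = 0.14713
At α=0.05: p ≥ α → fail to reject H₀

reject H₀: no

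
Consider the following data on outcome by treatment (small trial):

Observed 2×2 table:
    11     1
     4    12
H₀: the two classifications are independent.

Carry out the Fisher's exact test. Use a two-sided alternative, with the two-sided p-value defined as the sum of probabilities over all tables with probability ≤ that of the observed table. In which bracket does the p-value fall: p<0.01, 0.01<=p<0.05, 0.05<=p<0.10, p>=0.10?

p-value bracket: p<0.01

Margins: r₁=12, r₂=16, c₁=15, c₂=13, n=28
p_obs = C(12,11)·C(16,4)/C(28,15); sum pmf over tables with pmf ≤ p_obs
p-value (two-sided) = 0.00064
→ bracket: p<0.01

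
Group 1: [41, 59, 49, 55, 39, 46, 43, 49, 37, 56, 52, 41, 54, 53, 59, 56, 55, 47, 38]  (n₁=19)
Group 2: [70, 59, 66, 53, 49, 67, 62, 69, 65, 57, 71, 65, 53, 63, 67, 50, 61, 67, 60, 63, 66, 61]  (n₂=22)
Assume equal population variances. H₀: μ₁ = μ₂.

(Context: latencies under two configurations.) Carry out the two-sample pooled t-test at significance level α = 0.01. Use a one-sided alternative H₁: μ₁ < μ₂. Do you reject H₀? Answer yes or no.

x̄₁=48.895, s₁=7.310, n₁=19
x̄₂=62.000, s₂=6.309, n₂=22
s_p² = [18·7.310² + 21·6.309²]/39 = 46.0972
SE = √(s_p²·(1/19+1/22)) = 2.1264
t = (48.895−62.000)/2.1264 = -6.1632
df = 39
p-value (one-sided, H₁ less) = 0.00000
At α=0.01: p < α → reject H₀

reject H₀: yes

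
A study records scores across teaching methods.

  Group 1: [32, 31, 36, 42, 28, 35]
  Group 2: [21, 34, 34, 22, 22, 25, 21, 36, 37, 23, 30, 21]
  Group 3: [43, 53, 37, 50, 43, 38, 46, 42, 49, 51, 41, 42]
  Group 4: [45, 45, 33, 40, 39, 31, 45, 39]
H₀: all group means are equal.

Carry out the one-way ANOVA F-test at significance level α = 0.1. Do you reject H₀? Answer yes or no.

reject H₀: yes

Group means [34.00, 27.17, 44.58, 39.62], grand mean 36.368
SSB = Σnᵢ(x̄ᵢ−x̄)² = 1944.384; SSW = ΣΣ(x−x̄ᵢ)² = 1084.458
MSB = 1944.384/3 = 648.1279; MSW = 1084.458/34 = 31.8958
F = MSB/MSW = 20.3201
df = (3, 34)
p-value (upper-tail) = 0.00000
At α=0.1: p < α → reject H₀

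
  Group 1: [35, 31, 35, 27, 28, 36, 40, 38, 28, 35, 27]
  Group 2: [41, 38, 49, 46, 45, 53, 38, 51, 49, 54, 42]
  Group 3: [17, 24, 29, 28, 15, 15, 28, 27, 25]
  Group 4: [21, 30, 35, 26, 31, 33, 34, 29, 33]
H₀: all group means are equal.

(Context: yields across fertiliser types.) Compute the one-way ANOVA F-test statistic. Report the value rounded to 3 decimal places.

test statistic = 34.382

Group means [32.73, 46.00, 23.11, 30.22], grand mean 33.650
SSB = Σnᵢ(x̄ᵢ−x̄)² = 2792.474; SSW = ΣΣ(x−x̄ᵢ)² = 974.626
MSB = 2792.474/3 = 930.8246; MSW = 974.626/36 = 27.0730
F = MSB/MSW = 34.3821
df = (3, 36)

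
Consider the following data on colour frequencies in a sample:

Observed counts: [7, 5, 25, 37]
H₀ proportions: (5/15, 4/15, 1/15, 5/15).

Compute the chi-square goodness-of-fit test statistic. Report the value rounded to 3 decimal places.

test statistic = 111.443

n = 74; E_i = n·p_i = [24.67, 19.73, 4.93, 24.67]
χ² = (7−24.67)²/24.67 + (5−19.73)²/19.73 + (25−4.93)²/4.93 + (37−24.67)²/24.67 = 111.4426
df = 3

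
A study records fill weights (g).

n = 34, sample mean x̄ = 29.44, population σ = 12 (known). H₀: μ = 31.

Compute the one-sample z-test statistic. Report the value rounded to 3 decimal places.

test statistic = -0.758

SE = σ/√n = 12/√34 = 2.0580
z = (x̄−μ₀)/SE = (29.44−31)/2.0580 = -0.7580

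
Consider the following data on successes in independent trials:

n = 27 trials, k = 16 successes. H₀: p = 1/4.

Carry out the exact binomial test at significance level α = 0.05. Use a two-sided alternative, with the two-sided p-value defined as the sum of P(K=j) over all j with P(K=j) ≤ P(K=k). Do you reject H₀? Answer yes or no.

reject H₀: yes

Exact binomial: n=27, k=16, p₀=1/4=0.2500
P(X=j) = C(n,j)·p₀^j·(1−p₀)^(n−j); p = Σ P(X=j) over j with P(X=j) ≤ P(X=16)
p-value (two-sided) = 0.00016
At α=0.05: p < α → reject H₀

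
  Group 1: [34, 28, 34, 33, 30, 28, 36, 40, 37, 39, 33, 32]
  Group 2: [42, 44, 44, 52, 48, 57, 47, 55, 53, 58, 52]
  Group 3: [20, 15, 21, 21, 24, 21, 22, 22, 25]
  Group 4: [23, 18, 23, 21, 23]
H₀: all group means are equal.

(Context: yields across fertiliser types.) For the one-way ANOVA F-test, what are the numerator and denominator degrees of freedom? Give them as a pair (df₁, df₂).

k = 4 groups, N = 37 total
df = (k−1, N−k) = (4−1, 37−4) = (3, 33)

degrees of freedom = [3, 33]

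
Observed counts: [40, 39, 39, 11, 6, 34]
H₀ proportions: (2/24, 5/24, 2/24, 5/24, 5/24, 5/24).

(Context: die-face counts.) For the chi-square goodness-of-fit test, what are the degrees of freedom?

degrees of freedom = 5

df = k − 1 = 6 − 1 = 5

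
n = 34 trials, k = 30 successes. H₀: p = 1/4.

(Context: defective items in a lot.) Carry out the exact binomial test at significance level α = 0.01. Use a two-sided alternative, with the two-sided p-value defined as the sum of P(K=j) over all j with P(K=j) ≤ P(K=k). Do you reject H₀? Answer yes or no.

Exact binomial: n=34, k=30, p₀=1/4=0.2500
P(X=j) = C(n,j)·p₀^j·(1−p₀)^(n−j); p = Σ P(X=j) over j with P(X=j) ≤ P(X=30)
p-value (two-sided) = 0.00000
At α=0.01: p < α → reject H₀

reject H₀: yes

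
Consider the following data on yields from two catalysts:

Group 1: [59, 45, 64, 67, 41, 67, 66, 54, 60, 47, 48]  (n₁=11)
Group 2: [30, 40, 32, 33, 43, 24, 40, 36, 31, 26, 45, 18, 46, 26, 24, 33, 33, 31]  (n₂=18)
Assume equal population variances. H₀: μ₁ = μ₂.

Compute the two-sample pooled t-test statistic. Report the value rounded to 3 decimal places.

x̄₁=56.182, s₁=9.621, n₁=11
x̄₂=32.833, s₂=7.755, n₂=18
s_p² = [10·9.621² + 17·7.755²]/27 = 72.1532
SE = √(s_p²·(1/11+1/18)) = 3.2508
t = (56.182−32.833)/3.2508 = 7.1823
df = 27

test statistic = 7.182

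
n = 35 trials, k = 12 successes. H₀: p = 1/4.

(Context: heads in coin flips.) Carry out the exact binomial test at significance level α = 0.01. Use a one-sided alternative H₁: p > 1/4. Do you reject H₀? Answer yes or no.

Exact binomial: n=35, k=12, p₀=1/4=0.2500
P(X≥12) from Σ C(n,i)·p₀^i·(1−p₀)^(n−i)
p-value (one-sided, H₁ greater) = 0.14211
At α=0.01: p ≥ α → fail to reject H₀

reject H₀: no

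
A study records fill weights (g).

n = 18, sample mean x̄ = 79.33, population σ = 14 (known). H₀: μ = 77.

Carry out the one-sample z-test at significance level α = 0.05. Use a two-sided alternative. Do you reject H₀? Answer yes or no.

SE = σ/√n = 14/√18 = 3.2998
z = (x̄−μ₀)/SE = (79.33−77)/3.2998 = 0.7061
p-value (two-sided) = 0.48013
At α=0.05: p ≥ α → fail to reject H₀

reject H₀: no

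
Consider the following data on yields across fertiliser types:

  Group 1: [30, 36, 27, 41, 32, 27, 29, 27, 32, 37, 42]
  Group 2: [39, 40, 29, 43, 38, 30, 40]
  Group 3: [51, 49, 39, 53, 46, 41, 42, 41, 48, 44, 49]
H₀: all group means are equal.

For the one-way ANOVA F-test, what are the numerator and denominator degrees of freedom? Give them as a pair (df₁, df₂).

degrees of freedom = [2, 26]

k = 3 groups, N = 29 total
df = (k−1, N−k) = (3−1, 29−3) = (2, 26)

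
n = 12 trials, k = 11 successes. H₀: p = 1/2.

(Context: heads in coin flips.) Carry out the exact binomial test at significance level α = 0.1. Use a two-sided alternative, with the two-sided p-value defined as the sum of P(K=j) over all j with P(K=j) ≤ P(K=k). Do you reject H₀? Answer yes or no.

reject H₀: yes

Exact binomial: n=12, k=11, p₀=1/2=0.5000
P(X=j) = C(n,j)·p₀^j·(1−p₀)^(n−j); p = Σ P(X=j) over j with P(X=j) ≤ P(X=11)
p-value (two-sided) = 0.00635
At α=0.1: p < α → reject H₀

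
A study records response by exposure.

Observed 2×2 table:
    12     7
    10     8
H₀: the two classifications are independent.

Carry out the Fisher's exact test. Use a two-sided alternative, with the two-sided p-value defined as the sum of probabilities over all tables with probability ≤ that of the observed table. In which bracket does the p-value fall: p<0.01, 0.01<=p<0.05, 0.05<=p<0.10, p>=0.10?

Margins: r₁=19, r₂=18, c₁=22, c₂=15, n=37
p_obs = C(19,12)·C(18,10)/C(37,22); sum pmf over tables with pmf ≤ p_obs
p-value (two-sided) = 0.74314
→ bracket: p>=0.10

p-value bracket: p>=0.10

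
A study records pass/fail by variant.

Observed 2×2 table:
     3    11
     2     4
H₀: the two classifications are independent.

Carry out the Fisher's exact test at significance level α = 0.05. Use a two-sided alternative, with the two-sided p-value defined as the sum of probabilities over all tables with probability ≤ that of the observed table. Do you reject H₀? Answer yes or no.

Margins: r₁=14, r₂=6, c₁=5, c₂=15, n=20
p_obs = C(14,3)·C(6,2)/C(20,5); sum pmf over tables with pmf ≤ p_obs
p-value (two-sided) = 0.61262
At α=0.05: p ≥ α → fail to reject H₀

reject H₀: no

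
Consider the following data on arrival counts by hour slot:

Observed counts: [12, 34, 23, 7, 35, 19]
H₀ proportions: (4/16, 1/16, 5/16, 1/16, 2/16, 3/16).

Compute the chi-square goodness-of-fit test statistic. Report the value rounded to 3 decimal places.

n = 130; E_i = n·p_i = [32.50, 8.12, 40.62, 8.12, 16.25, 24.38]
χ² = (12−32.50)²/32.50 + (34−8.12)²/8.12 + (23−40.62)²/40.62 + (7−8.12)²/8.12 + (35−16.25)²/16.25 + (19−24.38)²/24.38 = 125.9549
df = 5

test statistic = 125.955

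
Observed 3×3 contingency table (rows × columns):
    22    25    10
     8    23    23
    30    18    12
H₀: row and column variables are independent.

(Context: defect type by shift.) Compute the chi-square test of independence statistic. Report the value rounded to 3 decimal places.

test statistic = 20.122

Row totals [57, 54, 60], col totals [60, 66, 45], n=171
χ² = (22−20.00)²/20.00 + (25−22.00)²/22.00 + (10−15.00)²/15.00 + (8−18.95)²/18.95 + (23−20.84)²/20.84 + (23−14.21)²/14.21 + (30−21.05)²/21.05 + (18−23.16)²/23.16 + (12−15.79)²/15.79 = 20.1217
df = 4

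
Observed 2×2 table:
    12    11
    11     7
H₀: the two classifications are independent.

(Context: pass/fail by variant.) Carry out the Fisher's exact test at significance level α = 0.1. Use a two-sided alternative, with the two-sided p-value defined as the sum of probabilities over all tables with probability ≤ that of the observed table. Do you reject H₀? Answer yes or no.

reject H₀: no

Margins: r₁=23, r₂=18, c₁=23, c₂=18, n=41
p_obs = C(23,12)·C(18,11)/C(41,23); sum pmf over tables with pmf ≤ p_obs
p-value (two-sided) = 0.75231
At α=0.1: p ≥ α → fail to reject H₀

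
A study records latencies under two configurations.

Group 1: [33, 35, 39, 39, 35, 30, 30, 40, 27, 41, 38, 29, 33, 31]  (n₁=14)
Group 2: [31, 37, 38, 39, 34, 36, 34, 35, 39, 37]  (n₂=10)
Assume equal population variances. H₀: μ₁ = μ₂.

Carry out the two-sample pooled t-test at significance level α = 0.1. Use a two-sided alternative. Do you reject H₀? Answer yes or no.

x̄₁=34.286, s₁=4.548, n₁=14
x̄₂=36.000, s₂=2.539, n₂=10
s_p² = [13·4.548² + 9·2.539²]/22 = 14.8571
SE = √(s_p²·(1/14+1/10)) = 1.5959
t = (34.286−36.000)/1.5959 = -1.0742
df = 22
p-value (two-sided) = 0.29439
At α=0.1: p ≥ α → fail to reject H₀

reject H₀: no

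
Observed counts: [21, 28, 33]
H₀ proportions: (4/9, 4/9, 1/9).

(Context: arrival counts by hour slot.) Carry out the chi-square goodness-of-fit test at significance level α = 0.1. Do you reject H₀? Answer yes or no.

reject H₀: yes

n = 82; E_i = n·p_i = [36.44, 36.44, 9.11]
χ² = (21−36.44)²/36.44 + (28−36.44)²/36.44 + (33−9.11)²/9.11 = 71.1372
df = 2
p-value (upper-tail) = 0.00000
At α=0.1: p < α → reject H₀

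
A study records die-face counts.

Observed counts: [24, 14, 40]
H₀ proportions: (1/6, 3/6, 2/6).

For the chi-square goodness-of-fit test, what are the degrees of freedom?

df = k − 1 = 3 − 1 = 2

degrees of freedom = 2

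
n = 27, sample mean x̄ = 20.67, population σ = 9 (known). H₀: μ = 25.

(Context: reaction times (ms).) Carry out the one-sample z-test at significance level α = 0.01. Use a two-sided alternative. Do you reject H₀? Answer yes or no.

reject H₀: no

SE = σ/√n = 9/√27 = 1.7321
z = (x̄−μ₀)/SE = (20.67−25)/1.7321 = -2.4999
p-value (two-sided) = 0.01242
At α=0.01: p ≥ α → fail to reject H₀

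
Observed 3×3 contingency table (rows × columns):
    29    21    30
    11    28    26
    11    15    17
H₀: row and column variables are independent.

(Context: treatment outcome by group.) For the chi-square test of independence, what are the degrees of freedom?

df = (r−1)(c−1) = (3−1)·(3−1) = 4

degrees of freedom = 4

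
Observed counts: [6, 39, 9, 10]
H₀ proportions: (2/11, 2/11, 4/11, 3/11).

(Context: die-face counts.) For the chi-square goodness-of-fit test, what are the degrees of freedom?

df = k − 1 = 4 − 1 = 3

degrees of freedom = 3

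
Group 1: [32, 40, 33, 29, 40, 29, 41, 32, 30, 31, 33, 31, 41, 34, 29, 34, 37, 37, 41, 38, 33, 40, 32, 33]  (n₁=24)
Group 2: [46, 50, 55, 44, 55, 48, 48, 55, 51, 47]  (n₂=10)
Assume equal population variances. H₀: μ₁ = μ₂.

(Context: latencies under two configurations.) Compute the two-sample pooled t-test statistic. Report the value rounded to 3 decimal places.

test statistic = -9.809

x̄₁=34.583, s₁=4.201, n₁=24
x̄₂=49.900, s₂=4.012, n₂=10
s_p² = [23·4.201² + 9·4.012²]/32 = 17.2104
SE = √(s_p²·(1/24+1/10)) = 1.5615
t = (34.583−49.900)/1.5615 = -9.8092
df = 32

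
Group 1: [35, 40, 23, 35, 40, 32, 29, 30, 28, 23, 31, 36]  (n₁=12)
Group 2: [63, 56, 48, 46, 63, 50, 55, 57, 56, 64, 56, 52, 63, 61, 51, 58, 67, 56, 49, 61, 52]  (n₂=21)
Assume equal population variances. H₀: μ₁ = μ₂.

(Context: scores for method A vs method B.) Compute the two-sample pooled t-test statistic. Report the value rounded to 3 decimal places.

test statistic = -11.686

x̄₁=31.833, s₁=5.670, n₁=12
x̄₂=56.381, s₂=5.878, n₂=21
s_p² = [11·5.670² + 20·5.878²]/31 = 33.6974
SE = √(s_p²·(1/12+1/21)) = 2.1007
t = (31.833−56.381)/2.1007 = -11.6857
df = 31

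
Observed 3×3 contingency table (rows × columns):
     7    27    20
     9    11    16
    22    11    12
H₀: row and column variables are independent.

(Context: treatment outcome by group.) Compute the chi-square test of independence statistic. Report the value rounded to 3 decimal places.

test statistic = 18.123

Row totals [54, 36, 45], col totals [38, 49, 48], n=135
χ² = (7−15.20)²/15.20 + (27−19.60)²/19.60 + (20−19.20)²/19.20 + (9−10.13)²/10.13 + (11−13.07)²/13.07 + (16−12.80)²/12.80 + (22−12.67)²/12.67 + (11−16.33)²/16.33 + (12−16.00)²/16.00 = 18.1232
df = 4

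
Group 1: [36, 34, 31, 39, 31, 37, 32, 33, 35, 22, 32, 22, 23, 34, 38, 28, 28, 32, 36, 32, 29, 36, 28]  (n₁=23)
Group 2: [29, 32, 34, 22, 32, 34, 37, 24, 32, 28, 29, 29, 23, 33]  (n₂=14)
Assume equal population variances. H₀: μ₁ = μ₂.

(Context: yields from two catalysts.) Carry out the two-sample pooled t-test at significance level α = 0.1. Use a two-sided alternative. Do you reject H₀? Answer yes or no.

reject H₀: no

x̄₁=31.652, s₁=4.830, n₁=23
x̄₂=29.857, s₂=4.452, n₂=14
s_p² = [22·4.830² + 13·4.452²]/35 = 22.0266
SE = √(s_p²·(1/23+1/14)) = 1.5909
t = (31.652−29.857)/1.5909 = 1.1283
df = 35
p-value (two-sided) = 0.26687
At α=0.1: p ≥ α → fail to reject H₀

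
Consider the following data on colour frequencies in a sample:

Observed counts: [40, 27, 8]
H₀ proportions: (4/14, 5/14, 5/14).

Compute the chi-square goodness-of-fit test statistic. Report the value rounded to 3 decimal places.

n = 75; E_i = n·p_i = [21.43, 26.79, 26.79]
χ² = (40−21.43)²/21.43 + (27−26.79)²/26.79 + (8−26.79)²/26.79 = 29.2720
df = 2

test statistic = 29.272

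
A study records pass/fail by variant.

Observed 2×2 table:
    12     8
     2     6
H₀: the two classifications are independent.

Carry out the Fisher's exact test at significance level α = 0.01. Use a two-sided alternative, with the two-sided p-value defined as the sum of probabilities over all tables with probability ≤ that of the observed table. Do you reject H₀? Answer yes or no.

Margins: r₁=20, r₂=8, c₁=14, c₂=14, n=28
p_obs = C(20,12)·C(8,2)/C(28,14); sum pmf over tables with pmf ≤ p_obs
p-value (two-sided) = 0.20870
At α=0.01: p ≥ α → fail to reject H₀

reject H₀: no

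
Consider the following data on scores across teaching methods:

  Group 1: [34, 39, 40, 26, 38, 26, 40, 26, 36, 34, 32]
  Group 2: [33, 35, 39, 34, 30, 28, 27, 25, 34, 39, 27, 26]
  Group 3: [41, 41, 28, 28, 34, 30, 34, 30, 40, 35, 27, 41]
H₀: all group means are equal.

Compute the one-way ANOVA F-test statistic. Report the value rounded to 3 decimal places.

Group means [33.73, 31.42, 34.08], grand mean 33.057
SSB = Σnᵢ(x̄ᵢ−x̄)² = 49.871; SSW = ΣΣ(x−x̄ᵢ)² = 916.015
MSB = 49.871/2 = 24.9353; MSW = 916.015/32 = 28.6255
F = MSB/MSW = 0.8711
df = (2, 32)

test statistic = 0.871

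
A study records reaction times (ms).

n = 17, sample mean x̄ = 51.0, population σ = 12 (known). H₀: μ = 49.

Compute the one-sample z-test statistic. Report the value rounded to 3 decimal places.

test statistic = 0.687

SE = σ/√n = 12/√17 = 2.9104
z = (x̄−μ₀)/SE = (51.0−49)/2.9104 = 0.6872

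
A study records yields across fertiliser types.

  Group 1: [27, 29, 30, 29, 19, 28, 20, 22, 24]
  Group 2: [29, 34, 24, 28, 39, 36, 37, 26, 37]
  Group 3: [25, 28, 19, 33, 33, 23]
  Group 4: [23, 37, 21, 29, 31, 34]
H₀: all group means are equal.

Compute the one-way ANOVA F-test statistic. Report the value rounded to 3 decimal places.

Group means [25.33, 32.22, 26.83, 29.17], grand mean 28.467
SSB = Σnᵢ(x̄ᵢ−x̄)² = 234.244; SSW = ΣΣ(x−x̄ᵢ)² = 733.222
MSB = 234.244/3 = 78.0815; MSW = 733.222/26 = 28.2009
F = MSB/MSW = 2.7688
df = (3, 26)

test statistic = 2.769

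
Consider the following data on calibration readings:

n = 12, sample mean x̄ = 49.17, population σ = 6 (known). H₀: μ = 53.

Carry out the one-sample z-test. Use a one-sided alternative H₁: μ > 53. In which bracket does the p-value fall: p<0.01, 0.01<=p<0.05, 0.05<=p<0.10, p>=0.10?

SE = σ/√n = 6/√12 = 1.7321
z = (x̄−μ₀)/SE = (49.17−53)/1.7321 = -2.2113
p-value (one-sided, H₁ greater) = 0.98649
→ bracket: p>=0.10

p-value bracket: p>=0.10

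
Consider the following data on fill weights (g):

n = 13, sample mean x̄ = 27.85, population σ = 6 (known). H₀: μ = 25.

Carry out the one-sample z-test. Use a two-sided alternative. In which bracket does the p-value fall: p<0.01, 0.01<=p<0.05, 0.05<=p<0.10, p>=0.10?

SE = σ/√n = 6/√13 = 1.6641
z = (x̄−μ₀)/SE = (27.85−25)/1.6641 = 1.7126
p-value (two-sided) = 0.08678
→ bracket: 0.05<=p<0.10

p-value bracket: 0.05<=p<0.10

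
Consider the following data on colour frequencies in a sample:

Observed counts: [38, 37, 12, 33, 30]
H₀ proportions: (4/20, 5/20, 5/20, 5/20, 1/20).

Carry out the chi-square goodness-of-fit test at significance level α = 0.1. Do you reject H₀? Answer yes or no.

reject H₀: yes

n = 150; E_i = n·p_i = [30.00, 37.50, 37.50, 37.50, 7.50]
χ² = (38−30.00)²/30.00 + (37−37.50)²/37.50 + (12−37.50)²/37.50 + (33−37.50)²/37.50 + (30−7.50)²/7.50 = 87.5200
df = 4
p-value (upper-tail) = 0.00000
At α=0.1: p < α → reject H₀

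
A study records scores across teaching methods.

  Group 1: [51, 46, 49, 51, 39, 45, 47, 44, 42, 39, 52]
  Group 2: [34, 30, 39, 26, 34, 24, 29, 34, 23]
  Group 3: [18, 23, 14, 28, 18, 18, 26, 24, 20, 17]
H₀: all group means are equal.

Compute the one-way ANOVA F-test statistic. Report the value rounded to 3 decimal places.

test statistic = 74.365

Group means [45.91, 30.33, 20.60], grand mean 32.800
SSB = Σnᵢ(x̄ᵢ−x̄)² = 3433.491; SSW = ΣΣ(x−x̄ᵢ)² = 623.309
MSB = 3433.491/2 = 1716.7455; MSW = 623.309/27 = 23.0855
F = MSB/MSW = 74.3646
df = (2, 27)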